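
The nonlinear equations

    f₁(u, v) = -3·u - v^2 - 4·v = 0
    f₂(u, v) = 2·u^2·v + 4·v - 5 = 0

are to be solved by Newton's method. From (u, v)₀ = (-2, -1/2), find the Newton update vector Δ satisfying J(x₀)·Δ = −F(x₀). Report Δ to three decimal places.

(2.500, 0.083)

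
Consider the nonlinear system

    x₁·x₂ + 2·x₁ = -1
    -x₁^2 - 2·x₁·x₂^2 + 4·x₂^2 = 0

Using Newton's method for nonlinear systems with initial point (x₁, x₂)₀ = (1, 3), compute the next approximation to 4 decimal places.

At (1, 3): F = (6.0000, 17.0000).
Jacobian J = [[x₂ + 2, x₁], [-2·x₁ - 2·x₂^2, -4·x₁·x₂ + 8·x₂]].
At the point, J = [[5.0000, 1.0000], [-20.0000, 12.0000]] (det J = 80.0000).
Solving J·Δ = −F gives Δ = (-0.6875, -2.5625).
Then the next iterate is (x₁, x₂)₁ = (0.3125, 0.4375).

(0.3125, 0.4375)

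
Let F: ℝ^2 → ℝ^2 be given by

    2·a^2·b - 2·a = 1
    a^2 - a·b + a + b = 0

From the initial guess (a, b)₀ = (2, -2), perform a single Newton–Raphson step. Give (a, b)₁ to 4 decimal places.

(0.8684, -1.9211)

At (2, -2): F = (-21.0000, 8.0000).
Jacobian J = [[4·a·b - 2, 2·a^2], [2·a - b + 1, -a + 1]].
At the point, J = [[-18.0000, 8.0000], [7.0000, -1.0000]] (det J = -38.0000).
Solving J·Δ = −F gives Δ = (-1.1316, 0.0789).
Then the next iterate is (a, b)₁ = (0.8684, -1.9211).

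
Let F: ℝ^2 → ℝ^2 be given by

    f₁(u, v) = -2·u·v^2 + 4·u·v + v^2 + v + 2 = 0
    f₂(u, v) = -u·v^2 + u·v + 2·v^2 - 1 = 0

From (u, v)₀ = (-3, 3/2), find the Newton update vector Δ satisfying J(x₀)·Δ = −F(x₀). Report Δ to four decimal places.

(1.6667, -0.3750)

At (-3, 3/2): F = (1.2500, 5.7500).
Jacobian J = [[-2·v^2 + 4·v, -4·u·v + 4·u + 2·v + 1], [-v^2 + v, -2·u·v + u + 4·v]].
At the point, J = [[1.5000, 10.0000], [-0.7500, 12.0000]] (det J = 25.5000).
Solving J·Δ = −F gives Δ = (1.6667, -0.3750).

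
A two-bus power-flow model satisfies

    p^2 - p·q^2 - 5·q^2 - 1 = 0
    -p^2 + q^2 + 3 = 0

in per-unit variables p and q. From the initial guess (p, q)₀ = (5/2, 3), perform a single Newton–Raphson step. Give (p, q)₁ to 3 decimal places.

(2.039, 1.658)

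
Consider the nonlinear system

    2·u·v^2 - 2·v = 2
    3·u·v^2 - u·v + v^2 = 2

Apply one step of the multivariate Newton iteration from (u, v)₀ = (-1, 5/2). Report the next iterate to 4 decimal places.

At (-1, 5/2): F = (-19.5000, -12.0000).
Jacobian J = [[2·v^2, 4·u·v - 2], [3·v^2 - v, 6·u·v - u + 2·v]].
At the point, J = [[12.5000, -12.0000], [16.2500, -9.0000]] (det J = 82.5000).
Solving J·Δ = −F gives Δ = (-0.3818, -2.0227).
Then the next iterate is (u, v)₁ = (-1.3818, 0.4773).

(-1.3818, 0.4773)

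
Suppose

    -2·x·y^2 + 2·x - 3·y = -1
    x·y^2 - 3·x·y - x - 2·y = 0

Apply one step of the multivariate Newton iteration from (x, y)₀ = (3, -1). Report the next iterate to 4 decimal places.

(-3.1852, -1.4444)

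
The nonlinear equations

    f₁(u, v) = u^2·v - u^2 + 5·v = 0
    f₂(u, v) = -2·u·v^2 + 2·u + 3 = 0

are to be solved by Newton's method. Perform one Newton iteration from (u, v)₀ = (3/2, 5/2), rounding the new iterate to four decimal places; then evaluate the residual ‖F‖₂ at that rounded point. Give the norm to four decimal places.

At (3/2, 5/2): F = (15.8750, -12.7500).
Jacobian J = [[2·u·v - 2·u, u^2 + 5], [-2·v^2 + 2, -4·u·v]].
At the point, J = [[4.5000, 7.2500], [-10.5000, -15.0000]] (det J = 8.6250).
Solving J·Δ = −F gives Δ = (16.8913, -12.6739).
Then the next iterate is (u, v)₁ = (18.3913, -10.1739).
Re-evaluating at (18.3913, -10.1739): F = (-3830.328494, -3767.519633), so ‖F‖₂ = 5372.6735.

5372.6735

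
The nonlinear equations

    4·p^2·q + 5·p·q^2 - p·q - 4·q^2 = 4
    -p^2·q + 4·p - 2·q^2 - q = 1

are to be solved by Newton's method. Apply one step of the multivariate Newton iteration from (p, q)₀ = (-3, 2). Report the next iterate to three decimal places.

(-1.692, 0.885)

At (-3, 2): F = (-2.000, -41.000).
Jacobian J = [[8·p·q + 5·q^2 - q, 4·p^2 + 10·p·q - p - 8·q], [-2·p·q + 4, -p^2 - 4·q - 1]].
At the point, J = [[-30.000, -37.000], [16.000, -18.000]] (det J = 1132.000).
Solving J·Δ = −F gives Δ = (1.308, -1.115).
Then the next iterate is (p, q)₁ = (-1.692, 0.885).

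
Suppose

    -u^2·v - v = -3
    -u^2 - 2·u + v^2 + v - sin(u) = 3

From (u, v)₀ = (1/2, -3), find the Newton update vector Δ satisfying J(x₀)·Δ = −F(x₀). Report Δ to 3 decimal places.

(-1.620, 1.511)

At (1/2, -3): F = (6.750, 1.27057).
Jacobian J = [[-2·u·v, -u^2 - 1], [-2·u - cos(u) - 2, 2·v + 1]].
At the point, J = [[3.000, -1.250], [-3.87758, -5.000]] (det J = -19.84698).
Solving J·Δ = −F gives Δ = (-1.620, 1.511).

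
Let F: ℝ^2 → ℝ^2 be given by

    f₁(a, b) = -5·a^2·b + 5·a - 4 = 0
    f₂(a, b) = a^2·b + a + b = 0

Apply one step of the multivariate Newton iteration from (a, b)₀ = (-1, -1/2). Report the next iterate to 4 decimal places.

(1.3000, -1.8000)

At (-1, -1/2): F = (-6.5000, -2.0000).
Jacobian J = [[-10·a·b + 5, -5·a^2], [2·a·b + 1, a^2 + 1]].
At the point, J = [[0.0000, -5.0000], [2.0000, 2.0000]] (det J = 10.0000).
Solving J·Δ = −F gives Δ = (2.3000, -1.3000).
Then the next iterate is (a, b)₁ = (1.3000, -1.8000).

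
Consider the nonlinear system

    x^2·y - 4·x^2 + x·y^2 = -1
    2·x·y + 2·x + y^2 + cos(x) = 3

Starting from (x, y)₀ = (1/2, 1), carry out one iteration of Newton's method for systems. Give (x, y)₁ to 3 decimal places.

(0.611, 0.577)

At (1/2, 1): F = (0.750, 0.87758).
Jacobian J = [[2·x·y - 8·x + y^2, x^2 + 2·x·y], [2·y - sin(x) + 2, 2·x + 2·y]].
At the point, J = [[-2.000, 1.250], [3.52057, 3.000]] (det J = -10.40072).
Solving J·Δ = −F gives Δ = (0.111, -0.423).
Then the next iterate is (x, y)₁ = (0.611, 0.577).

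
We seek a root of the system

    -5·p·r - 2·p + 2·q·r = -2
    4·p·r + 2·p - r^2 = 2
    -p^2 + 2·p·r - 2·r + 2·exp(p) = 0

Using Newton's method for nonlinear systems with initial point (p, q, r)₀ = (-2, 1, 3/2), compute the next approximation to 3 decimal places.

At (-2, 1, 3/2): F = (24.000, -20.250, -12.72933).
Jacobian J = [[-5·r - 2, 2·r, -5·p + 2·q], [4·r + 2, 0, 4·p - 2·r], [-2·p + 2·r + 2·exp(p), 0, 2·p - 2]].
At the point, J = [[-9.500, 3.000, 12.000], [8.000, 0.000, -11.000], [7.27067, 0.000, -6.000]] (det J = -95.93213).
Solving J·Δ = −F gives Δ = (0.579, -0.487, -1.420).
Then the next iterate is (p, q, r)₁ = (-1.421, 0.513, 0.080).

(-1.421, 0.513, 0.080)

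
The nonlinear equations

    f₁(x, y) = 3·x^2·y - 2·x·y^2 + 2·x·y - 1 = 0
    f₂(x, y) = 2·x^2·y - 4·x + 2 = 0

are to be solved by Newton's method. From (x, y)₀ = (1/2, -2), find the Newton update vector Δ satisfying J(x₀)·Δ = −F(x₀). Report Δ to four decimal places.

(-0.0405, 1.3514)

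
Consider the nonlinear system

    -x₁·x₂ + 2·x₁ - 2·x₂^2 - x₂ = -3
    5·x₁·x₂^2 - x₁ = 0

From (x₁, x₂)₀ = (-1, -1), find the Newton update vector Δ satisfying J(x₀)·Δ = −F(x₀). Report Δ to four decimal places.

(-0.4286, 0.5714)

At (-1, -1): F = (-1.0000, -4.0000).
Jacobian J = [[-x₂ + 2, -x₁ - 4·x₂ - 1], [5·x₂^2 - 1, 10·x₁·x₂]].
At the point, J = [[3.0000, 4.0000], [4.0000, 10.0000]] (det J = 14.0000).
Solving J·Δ = −F gives Δ = (-0.4286, 0.5714).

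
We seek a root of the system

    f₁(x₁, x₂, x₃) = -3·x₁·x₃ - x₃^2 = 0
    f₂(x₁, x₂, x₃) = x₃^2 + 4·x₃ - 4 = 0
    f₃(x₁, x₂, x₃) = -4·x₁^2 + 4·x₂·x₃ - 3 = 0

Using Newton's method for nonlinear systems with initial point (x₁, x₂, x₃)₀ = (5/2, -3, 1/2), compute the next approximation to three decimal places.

(-2.150, -30.400, 0.850)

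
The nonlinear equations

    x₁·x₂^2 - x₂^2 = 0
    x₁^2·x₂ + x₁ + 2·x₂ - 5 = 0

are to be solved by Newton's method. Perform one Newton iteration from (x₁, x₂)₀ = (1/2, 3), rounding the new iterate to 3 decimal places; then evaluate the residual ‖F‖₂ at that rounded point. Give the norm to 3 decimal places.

1.304

At (1/2, 3): F = (-4.500, 2.250).
Jacobian J = [[x₂^2, 2·x₁·x₂ - 2·x₂], [2·x₁·x₂ + 1, x₁^2 + 2]].
At the point, J = [[9.000, -3.000], [4.000, 2.250]] (det J = 32.250).
Solving J·Δ = −F gives Δ = (0.105, -1.186).
Then the next iterate is (x₁, x₂)₁ = (0.605, 1.814).
Re-evaluating at (0.605, 1.814): F = (-1.29979, -0.10303), so ‖F‖₂ = 1.304.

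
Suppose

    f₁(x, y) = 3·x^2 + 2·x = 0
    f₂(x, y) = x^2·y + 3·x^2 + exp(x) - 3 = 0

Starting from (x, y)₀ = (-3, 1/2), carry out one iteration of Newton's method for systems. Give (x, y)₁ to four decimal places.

At (-3, 1/2): F = (21.0000, 28.549787).
Jacobian J = [[6·x + 2, 0], [2·x·y + 6·x + exp(x), x^2]].
At the point, J = [[-16.0000, 0.0000], [-20.950213, 9.0000]] (det J = -144.0000).
Solving J·Δ = −F gives Δ = (1.3125, -0.1170).
Then the next iterate is (x, y)₁ = (-1.6875, 0.3830).

(-1.6875, 0.3830)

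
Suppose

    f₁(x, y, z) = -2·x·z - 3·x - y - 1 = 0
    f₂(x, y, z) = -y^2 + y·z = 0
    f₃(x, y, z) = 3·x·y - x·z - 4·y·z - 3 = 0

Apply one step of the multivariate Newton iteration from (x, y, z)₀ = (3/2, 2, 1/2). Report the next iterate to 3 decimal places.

(0.296, 0.611, -0.431)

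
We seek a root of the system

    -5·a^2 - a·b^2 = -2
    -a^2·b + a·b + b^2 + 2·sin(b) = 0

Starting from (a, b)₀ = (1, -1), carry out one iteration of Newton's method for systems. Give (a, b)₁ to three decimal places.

(0.378, -2.419)

At (1, -1): F = (-4.000, -0.68294).
Jacobian J = [[-10·a - b^2, -2·a·b], [-2·a·b + b, -a^2 + a + 2·b + 2·cos(b)]].
At the point, J = [[-11.000, 2.000], [1.000, -0.91940]] (det J = 8.11335).
Solving J·Δ = −F gives Δ = (-0.622, -1.419).
Then the next iterate is (a, b)₁ = (0.378, -2.419).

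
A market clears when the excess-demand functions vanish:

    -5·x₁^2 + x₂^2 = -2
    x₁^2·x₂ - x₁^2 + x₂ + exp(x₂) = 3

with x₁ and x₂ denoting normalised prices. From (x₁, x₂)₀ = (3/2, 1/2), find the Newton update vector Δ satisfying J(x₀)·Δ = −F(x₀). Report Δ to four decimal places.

(-0.5850, 0.2243)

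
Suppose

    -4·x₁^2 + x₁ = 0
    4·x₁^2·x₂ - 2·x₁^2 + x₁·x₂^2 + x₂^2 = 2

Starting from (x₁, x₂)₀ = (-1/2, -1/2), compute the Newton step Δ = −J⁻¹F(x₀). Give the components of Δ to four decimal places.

(0.3000, 3.2000)

At (-1/2, -1/2): F = (-1.5000, -2.8750).
Jacobian J = [[-8·x₁ + 1, 0], [8·x₁·x₂ - 4·x₁ + x₂^2, 4·x₁^2 + 2·x₁·x₂ + 2·x₂]].
At the point, J = [[5.0000, 0.0000], [4.2500, 0.5000]] (det J = 2.5000).
Solving J·Δ = −F gives Δ = (0.3000, 3.2000).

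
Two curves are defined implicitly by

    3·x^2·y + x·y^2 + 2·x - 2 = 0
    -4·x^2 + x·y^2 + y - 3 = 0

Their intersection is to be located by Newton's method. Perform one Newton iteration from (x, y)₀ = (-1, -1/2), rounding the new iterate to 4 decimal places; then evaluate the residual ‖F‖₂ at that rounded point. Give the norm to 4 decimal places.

3.9931

At (-1, -1/2): F = (-5.7500, -7.7500).
Jacobian J = [[6·x·y + y^2 + 2, 3·x^2 + 2·x·y], [-8·x + y^2, 2·x·y + 1]].
At the point, J = [[5.2500, 4.0000], [8.2500, 2.0000]] (det J = -22.5000).
Solving J·Δ = −F gives Δ = (0.8667, 0.3000).
Then the next iterate is (x, y)₁ = (-0.1333, -0.2000).
Re-evaluating at (-0.1333, -0.2000): F = (-2.282593, -3.276408), so ‖F‖₂ = 3.9931.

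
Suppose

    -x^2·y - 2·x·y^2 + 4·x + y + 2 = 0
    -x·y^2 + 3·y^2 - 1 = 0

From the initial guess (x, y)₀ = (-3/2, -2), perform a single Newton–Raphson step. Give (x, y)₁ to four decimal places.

At (-3/2, -2): F = (10.5000, 17.0000).
Jacobian J = [[-2·x·y - 2·y^2 + 4, -x^2 - 4·x·y + 1], [-y^2, -2·x·y + 6·y]].
At the point, J = [[-10.0000, -13.2500], [-4.0000, -18.0000]] (det J = 127.0000).
Solving J·Δ = −F gives Δ = (-0.2854, 1.0079).
Then the next iterate is (x, y)₁ = (-1.7854, -0.9921).

(-1.7854, -0.9921)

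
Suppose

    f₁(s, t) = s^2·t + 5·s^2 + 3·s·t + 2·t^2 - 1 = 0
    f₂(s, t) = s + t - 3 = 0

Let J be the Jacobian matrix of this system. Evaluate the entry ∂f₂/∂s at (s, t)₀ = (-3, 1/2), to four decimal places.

∂f₂/∂s = 1.
At (-3, 1/2) this is 1.0000.

1.0000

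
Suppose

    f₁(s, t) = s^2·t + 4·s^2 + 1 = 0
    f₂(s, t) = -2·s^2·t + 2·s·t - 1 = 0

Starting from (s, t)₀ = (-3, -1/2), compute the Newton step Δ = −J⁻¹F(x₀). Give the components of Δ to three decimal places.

At (-3, -1/2): F = (32.500, 11.000).
Jacobian J = [[2·s·t + 8·s, s^2], [-4·s·t + 2·t, -2·s^2 + 2·s]].
At the point, J = [[-21.000, 9.000], [-7.000, -24.000]] (det J = 567.000).
Solving J·Δ = −F gives Δ = (1.550, 0.006).

(1.550, 0.006)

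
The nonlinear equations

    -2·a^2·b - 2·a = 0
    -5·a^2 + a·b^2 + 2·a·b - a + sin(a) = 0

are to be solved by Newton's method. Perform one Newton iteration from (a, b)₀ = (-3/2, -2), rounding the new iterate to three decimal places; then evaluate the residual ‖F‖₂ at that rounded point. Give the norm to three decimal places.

4.946

At (-3/2, -2): F = (12.000, -10.74749).
Jacobian J = [[-4·a·b - 2, -2·a^2], [-10·a + b^2 + 2·b + cos(a) - 1, 2·a·b + 2·a]].
At the point, J = [[-14.000, -4.500], [14.07074, 3.000]] (det J = 21.31832).
Solving J·Δ = −F gives Δ = (0.580, 0.862).
Then the next iterate is (a, b)₁ = (-0.920, -1.138).
Re-evaluating at (-0.920, -1.138): F = (3.76641, -3.20512), so ‖F‖₂ = 4.946.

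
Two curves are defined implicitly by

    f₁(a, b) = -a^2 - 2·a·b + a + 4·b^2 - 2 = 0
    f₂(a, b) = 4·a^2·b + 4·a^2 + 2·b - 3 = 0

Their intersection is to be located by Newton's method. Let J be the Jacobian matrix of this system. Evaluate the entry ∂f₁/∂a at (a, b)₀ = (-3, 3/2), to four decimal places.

∂f₁/∂a = -2·a - 2·b + 1.
At (-3, 3/2) this is 4.0000.

4.0000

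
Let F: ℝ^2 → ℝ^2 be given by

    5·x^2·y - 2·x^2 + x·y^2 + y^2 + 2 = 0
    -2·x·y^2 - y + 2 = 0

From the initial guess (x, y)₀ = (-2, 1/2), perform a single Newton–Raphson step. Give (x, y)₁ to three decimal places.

(6.529, 1.088)

At (-2, 1/2): F = (3.750, 2.500).
Jacobian J = [[10·x·y - 4·x + y^2, 5·x^2 + 2·x·y + 2·y], [-2·y^2, -4·x·y - 1]].
At the point, J = [[-1.750, 19.000], [-0.500, 3.000]] (det J = 4.250).
Solving J·Δ = −F gives Δ = (8.529, 0.588).
Then the next iterate is (x, y)₁ = (6.529, 1.088).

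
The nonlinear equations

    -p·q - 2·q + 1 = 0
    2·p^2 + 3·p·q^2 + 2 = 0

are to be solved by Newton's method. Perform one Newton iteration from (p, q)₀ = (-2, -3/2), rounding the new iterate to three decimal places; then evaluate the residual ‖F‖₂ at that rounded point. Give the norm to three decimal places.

At (-2, -3/2): F = (1.000, -3.500).
Jacobian J = [[-q, -p - 2], [4·p + 3·q^2, 6·p·q]].
At the point, J = [[1.500, 0.000], [-1.250, 18.000]] (det J = 27.000).
Solving J·Δ = −F gives Δ = (-0.667, 0.148).
Then the next iterate is (p, q)₁ = (-2.667, -1.352).
Re-evaluating at (-2.667, -1.352): F = (0.09822, 1.60072), so ‖F‖₂ = 1.604.

1.604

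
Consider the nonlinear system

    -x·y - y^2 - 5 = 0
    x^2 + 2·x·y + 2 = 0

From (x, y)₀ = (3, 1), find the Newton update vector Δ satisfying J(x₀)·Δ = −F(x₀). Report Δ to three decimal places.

At (3, 1): F = (-9.000, 17.000).
Jacobian J = [[-y, -x - 2·y], [2·x + 2·y, 2·x]].
At the point, J = [[-1.000, -5.000], [8.000, 6.000]] (det J = 34.000).
Solving J·Δ = −F gives Δ = (-0.912, -1.618).

(-0.912, -1.618)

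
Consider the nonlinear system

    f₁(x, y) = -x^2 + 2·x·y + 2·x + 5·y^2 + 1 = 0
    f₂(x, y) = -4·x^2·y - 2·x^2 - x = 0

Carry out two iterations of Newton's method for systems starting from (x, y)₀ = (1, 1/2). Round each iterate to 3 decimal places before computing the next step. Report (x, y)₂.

(2.161, -3.457)

At (1, 1/2): F = (4.250, -5.000).
Jacobian J = [[-2·x + 2·y + 2, 2·x + 10·y], [-8·x·y - 4·x - 1, -4·x^2]].
At the point, J = [[1.000, 7.000], [-9.000, -4.000]] (det J = 59.000).
Solving J·Δ = −F gives Δ = (-0.305, -0.564).
Then the next iterate is (x, y)₁ = (0.695, -0.064).
Round to (0.695, -0.064) and repeat: F = (1.83850, -1.53740), J = [[0.482, 0.750], [-3.42416, -1.93210]].
Δ = (1.466, -3.393), so (x, y)₂ = (2.161, -3.457).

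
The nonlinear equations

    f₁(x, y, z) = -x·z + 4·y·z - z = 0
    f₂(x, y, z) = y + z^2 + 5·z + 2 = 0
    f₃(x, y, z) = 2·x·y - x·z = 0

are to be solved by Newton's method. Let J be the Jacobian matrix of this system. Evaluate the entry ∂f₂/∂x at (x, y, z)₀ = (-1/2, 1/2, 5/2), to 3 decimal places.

0.000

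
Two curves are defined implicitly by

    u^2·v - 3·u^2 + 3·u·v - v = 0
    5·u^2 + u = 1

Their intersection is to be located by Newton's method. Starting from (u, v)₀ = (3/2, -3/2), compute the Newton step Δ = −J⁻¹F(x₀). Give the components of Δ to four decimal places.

At (3/2, -3/2): F = (-15.3750, 11.7500).
Jacobian J = [[2·u·v - 6·u + 3·v, u^2 + 3·u - 1], [10·u + 1, 0]].
At the point, J = [[-18.0000, 5.7500], [16.0000, 0.0000]] (det J = -92.0000).
Solving J·Δ = −F gives Δ = (-0.7344, 0.3750).

(-0.7344, 0.3750)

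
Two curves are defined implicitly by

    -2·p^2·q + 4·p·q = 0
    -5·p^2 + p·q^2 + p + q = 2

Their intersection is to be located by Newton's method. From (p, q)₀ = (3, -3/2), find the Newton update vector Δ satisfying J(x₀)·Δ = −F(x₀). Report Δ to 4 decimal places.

At (3, -3/2): F = (9.0000, -38.7500).
Jacobian J = [[-4·p·q + 4·q, -2·p^2 + 4·p], [-10·p + q^2 + 1, 2·p·q + 1]].
At the point, J = [[12.0000, -6.0000], [-26.7500, -8.0000]] (det J = -256.5000).
Solving J·Δ = −F gives Δ = (-1.1871, -0.8743).

(-1.1871, -0.8743)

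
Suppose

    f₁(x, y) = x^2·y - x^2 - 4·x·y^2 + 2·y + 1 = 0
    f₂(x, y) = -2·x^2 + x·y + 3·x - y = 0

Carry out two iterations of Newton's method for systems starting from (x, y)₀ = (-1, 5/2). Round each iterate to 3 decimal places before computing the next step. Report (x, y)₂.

At (-1, 5/2): F = (32.500, -10.000).
Jacobian J = [[2·x·y - 2·x - 4·y^2, x^2 - 8·x·y + 2], [-4·x + y + 3, x - 1]].
At the point, J = [[-28.000, 23.000], [9.500, -2.000]] (det J = -162.500).
Solving J·Δ = −F gives Δ = (1.015, -0.177).
Then the next iterate is (x, y)₁ = (0.015, 2.323).
Round to (0.015, 2.323) and repeat: F = (5.32252, -2.24360), J = [[-21.54563, 1.72146], [5.263, -0.985]].
Δ = (0.113, -1.671), so (x, y)₂ = (0.128, 0.652).

(0.128, 0.652)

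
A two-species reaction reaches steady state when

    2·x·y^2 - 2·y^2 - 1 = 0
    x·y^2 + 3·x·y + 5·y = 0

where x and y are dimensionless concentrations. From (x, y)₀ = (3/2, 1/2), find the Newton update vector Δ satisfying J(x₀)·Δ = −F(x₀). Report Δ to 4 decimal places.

At (3/2, 1/2): F = (-0.7500, 5.1250).
Jacobian J = [[2·y^2, 4·x·y - 4·y], [y^2 + 3·y, 2·x·y + 3·x + 5]].
At the point, J = [[0.5000, 1.0000], [1.7500, 11.0000]] (det J = 3.7500).
Solving J·Δ = −F gives Δ = (3.5667, -1.0333).

(3.5667, -1.0333)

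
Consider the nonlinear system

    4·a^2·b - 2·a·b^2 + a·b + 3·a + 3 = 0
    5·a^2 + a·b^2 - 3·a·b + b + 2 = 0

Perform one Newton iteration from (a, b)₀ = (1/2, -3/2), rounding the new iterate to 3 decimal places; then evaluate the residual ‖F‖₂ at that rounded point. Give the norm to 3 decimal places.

6.218

At (1/2, -3/2): F = (0.000, 5.125).
Jacobian J = [[8·a·b - 2·b^2 + b + 3, 4·a^2 - 4·a·b + a], [10·a + b^2 - 3·b, 2·a·b - 3·a + 1]].
At the point, J = [[-9.000, 4.500], [11.750, -2.000]] (det J = -34.875).
Solving J·Δ = −F gives Δ = (-0.661, -1.323).
Then the next iterate is (a, b)₁ = (-0.161, -2.823).
Re-evaluating at (-0.161, -2.823): F = (5.24493, -3.33997), so ‖F‖₂ = 6.218.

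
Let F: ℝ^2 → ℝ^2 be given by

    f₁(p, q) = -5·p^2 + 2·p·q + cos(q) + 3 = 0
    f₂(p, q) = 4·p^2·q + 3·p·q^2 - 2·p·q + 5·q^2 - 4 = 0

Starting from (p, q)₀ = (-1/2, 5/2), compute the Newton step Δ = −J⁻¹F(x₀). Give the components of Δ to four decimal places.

(-0.0314, -1.1670)

At (-1/2, 5/2): F = (-1.551144, 22.8750).
Jacobian J = [[-10·p + 2·q, 2·p - sin(q)], [8·p·q + 3·q^2 - 2·q, 4·p^2 + 6·p·q - 2·p + 10·q]].
At the point, J = [[10.0000, -1.598472], [3.7500, 19.5000]] (det J = 200.994271).
Solving J·Δ = −F gives Δ = (-0.0314, -1.1670).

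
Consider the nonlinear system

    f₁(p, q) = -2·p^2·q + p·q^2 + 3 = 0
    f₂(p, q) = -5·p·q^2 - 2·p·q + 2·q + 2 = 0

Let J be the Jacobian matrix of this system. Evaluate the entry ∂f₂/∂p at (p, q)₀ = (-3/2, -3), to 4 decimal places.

∂f₂/∂p = -5·q^2 - 2·q.
At (-3/2, -3) this is -39.0000.

-39.0000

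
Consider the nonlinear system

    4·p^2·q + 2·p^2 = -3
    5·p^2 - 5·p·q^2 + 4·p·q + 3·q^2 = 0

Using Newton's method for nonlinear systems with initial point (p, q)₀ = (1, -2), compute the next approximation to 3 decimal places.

(1.111, -0.917)

At (1, -2): F = (-3.000, -11.000).
Jacobian J = [[8·p·q + 4·p, 4·p^2], [10·p - 5·q^2 + 4·q, -10·p·q + 4·p + 6·q]].
At the point, J = [[-12.000, 4.000], [-18.000, 12.000]] (det J = -72.000).
Solving J·Δ = −F gives Δ = (0.111, 1.083).
Then the next iterate is (p, q)₁ = (1.111, -0.917).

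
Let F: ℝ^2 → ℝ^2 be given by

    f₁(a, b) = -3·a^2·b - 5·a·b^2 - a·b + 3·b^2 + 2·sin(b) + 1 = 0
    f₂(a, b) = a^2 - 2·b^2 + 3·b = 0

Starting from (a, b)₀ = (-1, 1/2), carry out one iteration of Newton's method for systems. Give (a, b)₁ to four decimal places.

At (-1, 1/2): F = (2.958851, 2.0000).
Jacobian J = [[-6·a·b - 5·b^2 - b, -3·a^2 - 10·a·b - a + 6·b + 2·cos(b)], [2·a, -4·b + 3]].
At the point, J = [[1.2500, 7.755165], [-2.0000, 1.0000]] (det J = 16.760330).
Solving J·Δ = −F gives Δ = (0.7489, -0.5022).
Then the next iterate is (a, b)₁ = (-0.2511, -0.0022).

(-0.2511, -0.0022)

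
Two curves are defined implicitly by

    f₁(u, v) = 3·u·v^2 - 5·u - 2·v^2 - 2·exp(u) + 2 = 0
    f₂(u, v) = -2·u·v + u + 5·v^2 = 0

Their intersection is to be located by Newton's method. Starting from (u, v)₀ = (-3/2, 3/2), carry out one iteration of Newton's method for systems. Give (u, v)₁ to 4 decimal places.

(9.9335, 1.9787)

At (-3/2, 3/2): F = (-5.571260, 14.2500).
Jacobian J = [[3·v^2 - 2·exp(u) - 5, 6·u·v - 4·v], [-2·v + 1, -2·u + 10·v]].
At the point, J = [[1.303740, -19.5000], [-2.0000, 18.0000]] (det J = -15.532686).
Solving J·Δ = −F gives Δ = (11.4335, 0.4787).
Then the next iterate is (u, v)₁ = (9.9335, 1.9787).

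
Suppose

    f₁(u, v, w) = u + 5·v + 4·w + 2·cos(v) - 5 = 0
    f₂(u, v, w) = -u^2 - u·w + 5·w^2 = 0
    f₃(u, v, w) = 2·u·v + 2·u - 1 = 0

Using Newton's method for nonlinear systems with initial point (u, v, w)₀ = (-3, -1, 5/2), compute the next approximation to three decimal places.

At (-3, -1, 5/2): F = (-1.91940, 29.750, -1.000).
Jacobian J = [[1, -2·sin(v) + 5, 4], [-2·u - w, 0, -u + 10·w], [2·v + 2, 2·u, 0]].
At the point, J = [[1.000, 6.68294, 4.000], [3.500, 0.000, 28.000], [0.000, -6.000, 0.000]] (det J = 84.000).
Solving J·Δ = −F gives Δ = (14.566, -0.167, -2.883).
Then the next iterate is (u, v, w)₁ = (11.566, -1.167, -0.383).

(11.566, -1.167, -0.383)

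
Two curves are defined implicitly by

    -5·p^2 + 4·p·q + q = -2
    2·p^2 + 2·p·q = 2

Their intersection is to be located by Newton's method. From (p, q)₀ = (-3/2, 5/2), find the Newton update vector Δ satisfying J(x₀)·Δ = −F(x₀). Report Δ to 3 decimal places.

At (-3/2, 5/2): F = (-21.750, -5.000).
Jacobian J = [[-10·p + 4·q, 4·p + 1], [4·p + 2·q, 2·p]].
At the point, J = [[25.000, -5.000], [-1.000, -3.000]] (det J = -80.000).
Solving J·Δ = −F gives Δ = (0.503, -1.834).

(0.503, -1.834)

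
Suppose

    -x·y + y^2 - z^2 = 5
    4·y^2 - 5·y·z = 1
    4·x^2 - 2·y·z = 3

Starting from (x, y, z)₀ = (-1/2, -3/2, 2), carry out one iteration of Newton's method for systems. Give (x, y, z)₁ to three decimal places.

At (-1/2, -3/2, 2): F = (-7.500, 23.000, 4.000).
Jacobian J = [[-y, -x + 2·y, -2·z], [0, 8·y - 5·z, -5·y], [8·x, -2·z, -2·y]].
At the point, J = [[1.500, -2.500, -4.000], [0.000, -22.000, 7.500], [-4.000, -4.000, 3.000]] (det J = 373.000).
Solving J·Δ = −F gives Δ = (-1.028, 0.227, -2.402).
Then the next iterate is (x, y, z)₁ = (-1.528, -1.273, -0.402).

(-1.528, -1.273, -0.402)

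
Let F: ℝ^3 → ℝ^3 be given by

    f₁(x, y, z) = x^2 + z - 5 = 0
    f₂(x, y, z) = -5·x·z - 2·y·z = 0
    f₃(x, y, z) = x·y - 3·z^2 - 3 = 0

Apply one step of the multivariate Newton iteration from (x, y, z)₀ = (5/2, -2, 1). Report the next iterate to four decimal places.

At (5/2, -2, 1): F = (2.2500, -8.5000, -11.0000).
Jacobian J = [[2·x, 0, 1], [-5·z, -2·z, -5·x - 2·y], [y, x, -6·z]].
At the point, J = [[5.0000, 0.0000, 1.0000], [-5.0000, -2.0000, -8.5000], [-2.0000, 2.5000, -6.0000]] (det J = 149.7500).
Solving J·Δ = −F gives Δ = (-0.2108, 1.3606, -1.1962).
Then the next iterate is (x, y, z)₁ = (2.2892, -0.6394, -0.1962).

(2.2892, -0.6394, -0.1962)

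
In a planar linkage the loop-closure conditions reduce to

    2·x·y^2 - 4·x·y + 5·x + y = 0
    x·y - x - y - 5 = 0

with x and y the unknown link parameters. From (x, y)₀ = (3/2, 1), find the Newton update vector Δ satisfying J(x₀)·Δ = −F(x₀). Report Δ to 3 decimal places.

(-5.833, 12.000)

At (3/2, 1): F = (5.500, -6.000).
Jacobian J = [[2·y^2 - 4·y + 5, 4·x·y - 4·x + 1], [y - 1, x - 1]].
At the point, J = [[3.000, 1.000], [0.000, 0.500]] (det J = 1.500).
Solving J·Δ = −F gives Δ = (-5.833, 12.000).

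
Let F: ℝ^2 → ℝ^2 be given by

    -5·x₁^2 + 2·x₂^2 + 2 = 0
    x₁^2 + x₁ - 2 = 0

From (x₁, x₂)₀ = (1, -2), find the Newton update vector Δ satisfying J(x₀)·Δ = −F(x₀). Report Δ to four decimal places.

At (1, -2): F = (5.0000, 0.0000).
Jacobian J = [[-10·x₁, 4·x₂], [2·x₁ + 1, 0]].
At the point, J = [[-10.0000, -8.0000], [3.0000, 0.0000]] (det J = 24.0000).
Solving J·Δ = −F gives Δ = (0.0000, 0.6250).

(0.0000, 0.6250)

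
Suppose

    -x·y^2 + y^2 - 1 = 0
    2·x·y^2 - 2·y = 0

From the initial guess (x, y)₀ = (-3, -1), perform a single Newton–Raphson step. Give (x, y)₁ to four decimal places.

At (-3, -1): F = (3.0000, -4.0000).
Jacobian J = [[-y^2, -2·x·y + 2·y], [2·y^2, 4·x·y - 2]].
At the point, J = [[-1.0000, -8.0000], [2.0000, 10.0000]] (det J = 6.0000).
Solving J·Δ = −F gives Δ = (0.3333, 0.3333).
Then the next iterate is (x, y)₁ = (-2.6667, -0.6667).

(-2.6667, -0.6667)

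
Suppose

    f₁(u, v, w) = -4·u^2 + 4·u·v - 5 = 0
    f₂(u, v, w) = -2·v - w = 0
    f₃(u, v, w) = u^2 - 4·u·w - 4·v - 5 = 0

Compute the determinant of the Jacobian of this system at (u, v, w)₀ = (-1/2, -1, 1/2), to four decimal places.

J = [[-8·u + 4·v, 4·u, 0], [0, -2, -1], [2·u - 4·w, -4, -4·u]].
At the point, J = [[0.0000, -2.0000, 0.0000], [0.0000, -2.0000, -1.0000], [-3.0000, -4.0000, 2.0000]].
det J = -6.0000.

-6.0000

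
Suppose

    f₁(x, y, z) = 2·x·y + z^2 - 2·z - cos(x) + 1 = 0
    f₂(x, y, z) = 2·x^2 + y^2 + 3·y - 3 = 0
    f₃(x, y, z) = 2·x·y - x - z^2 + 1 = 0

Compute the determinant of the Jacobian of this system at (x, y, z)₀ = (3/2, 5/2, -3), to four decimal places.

J = [[2·y + sin(x), 2·x, 2·z - 2], [4·x, 2·y + 3, 0], [2·y - 1, 2·x, -2·z]].
At the point, J = [[5.997495, 3.0000, -8.0000], [6.0000, 8.0000, 0.0000], [4.0000, 3.0000, 6.0000]].
det J = 291.8798.

291.8798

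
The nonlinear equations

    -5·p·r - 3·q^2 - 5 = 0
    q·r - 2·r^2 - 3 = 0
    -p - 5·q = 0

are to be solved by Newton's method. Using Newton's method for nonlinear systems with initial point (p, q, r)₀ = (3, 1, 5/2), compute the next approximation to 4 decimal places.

(2.2771, -0.4554, 0.6513)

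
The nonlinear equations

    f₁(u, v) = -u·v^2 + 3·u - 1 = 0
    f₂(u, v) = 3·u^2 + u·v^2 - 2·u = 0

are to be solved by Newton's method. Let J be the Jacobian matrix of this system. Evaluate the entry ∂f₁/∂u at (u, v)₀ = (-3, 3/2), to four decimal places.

0.7500

∂f₁/∂u = -v^2 + 3.
At (-3, 3/2) this is 0.7500.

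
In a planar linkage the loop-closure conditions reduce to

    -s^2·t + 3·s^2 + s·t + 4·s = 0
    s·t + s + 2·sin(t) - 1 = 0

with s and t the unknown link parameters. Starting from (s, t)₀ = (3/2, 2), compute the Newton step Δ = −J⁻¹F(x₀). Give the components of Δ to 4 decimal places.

(-1.3924, -1.7093)

At (3/2, 2): F = (11.2500, 5.318595).
Jacobian J = [[-2·s·t + 6·s + t + 4, -s^2 + s], [t + 1, s + 2·cos(t)]].
At the point, J = [[9.0000, -0.7500], [3.0000, 0.667706]] (det J = 8.259357).
Solving J·Δ = −F gives Δ = (-1.3924, -1.7093).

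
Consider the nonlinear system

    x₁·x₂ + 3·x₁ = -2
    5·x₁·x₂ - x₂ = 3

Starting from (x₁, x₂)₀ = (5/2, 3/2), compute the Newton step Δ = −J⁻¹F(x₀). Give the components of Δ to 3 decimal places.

(-3.538, 1.068)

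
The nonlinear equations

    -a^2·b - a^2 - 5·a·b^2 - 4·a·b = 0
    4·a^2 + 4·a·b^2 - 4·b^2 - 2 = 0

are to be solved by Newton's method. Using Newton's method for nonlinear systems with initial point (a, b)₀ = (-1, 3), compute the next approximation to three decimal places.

(-0.836, 1.637)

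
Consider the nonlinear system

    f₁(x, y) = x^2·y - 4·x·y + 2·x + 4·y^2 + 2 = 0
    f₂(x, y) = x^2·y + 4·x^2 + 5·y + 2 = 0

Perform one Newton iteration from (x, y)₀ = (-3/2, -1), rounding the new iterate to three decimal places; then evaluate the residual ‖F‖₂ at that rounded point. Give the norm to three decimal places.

At (-3/2, -1): F = (-5.250, 3.750).
Jacobian J = [[2·x·y - 4·y + 2, x^2 - 4·x + 8·y], [2·x·y + 8·x, x^2 + 5]].
At the point, J = [[9.000, 0.250], [-9.000, 7.250]] (det J = 67.500).
Solving J·Δ = −F gives Δ = (0.578, 0.200).
Then the next iterate is (x, y)₁ = (-0.922, -0.800).
Re-evaluating at (-0.922, -0.800): F = (-0.91447, 0.72027), so ‖F‖₂ = 1.164.

1.164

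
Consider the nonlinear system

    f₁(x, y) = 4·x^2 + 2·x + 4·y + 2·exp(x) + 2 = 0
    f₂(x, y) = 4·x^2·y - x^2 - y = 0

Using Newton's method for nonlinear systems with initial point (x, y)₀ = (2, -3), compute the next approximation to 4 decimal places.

At (2, -3): F = (24.778112, -49.0000).
Jacobian J = [[8·x + 2·exp(x) + 2, 4], [8·x·y - 2·x, 4·x^2 - 1]].
At the point, J = [[32.778112, 4.0000], [-52.0000, 15.0000]] (det J = 699.671683).
Solving J·Δ = −F gives Δ = (-0.8113, 0.4540).
Then the next iterate is (x, y)₁ = (1.1887, -2.5460).

(1.1887, -2.5460)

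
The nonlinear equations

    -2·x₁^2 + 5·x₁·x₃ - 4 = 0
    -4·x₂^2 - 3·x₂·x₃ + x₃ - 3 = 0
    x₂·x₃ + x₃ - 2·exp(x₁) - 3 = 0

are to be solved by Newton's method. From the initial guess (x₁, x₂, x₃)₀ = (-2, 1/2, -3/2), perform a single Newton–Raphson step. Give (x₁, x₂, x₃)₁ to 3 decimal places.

(-58.418, 4.479, -4.021)

At (-2, 1/2, -3/2): F = (3.000, -3.250, -5.52067).
Jacobian J = [[-4·x₁ + 5·x₃, 0, 5·x₁], [0, -8·x₂ - 3·x₃, -3·x₂ + 1], [-2·exp(x₁), x₃, x₂ + 1]].
At the point, J = [[0.500, 0.000, -10.000], [0.000, 0.500, -0.500], [-0.27067, -1.500, 1.500]] (det J = -1.35335).
Solving J·Δ = −F gives Δ = (-56.418, 3.979, -2.521).
Then the next iterate is (x₁, x₂, x₃)₁ = (-58.418, 4.479, -4.021).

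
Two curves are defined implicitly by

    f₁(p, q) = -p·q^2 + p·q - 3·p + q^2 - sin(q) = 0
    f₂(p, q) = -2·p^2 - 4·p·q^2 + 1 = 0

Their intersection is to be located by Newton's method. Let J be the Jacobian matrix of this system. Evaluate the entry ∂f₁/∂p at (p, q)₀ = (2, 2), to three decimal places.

-5.000

∂f₁/∂p = -q^2 + q - 3.
At (2, 2) this is -5.000.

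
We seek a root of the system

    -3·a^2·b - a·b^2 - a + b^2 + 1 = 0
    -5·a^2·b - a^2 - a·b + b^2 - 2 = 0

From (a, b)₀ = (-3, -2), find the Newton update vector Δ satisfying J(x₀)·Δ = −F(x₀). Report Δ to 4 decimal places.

At (-3, -2): F = (74.0000, 77.0000).
Jacobian J = [[-6·a·b - b^2 - 1, -3·a^2 - 2·a·b + 2·b], [-10·a·b - 2·a - b, -5·a^2 - a + 2·b]].
At the point, J = [[-41.0000, -43.0000], [-52.0000, -46.0000]] (det J = -350.0000).
Solving J·Δ = −F gives Δ = (-0.2657, 1.9743).

(-0.2657, 1.9743)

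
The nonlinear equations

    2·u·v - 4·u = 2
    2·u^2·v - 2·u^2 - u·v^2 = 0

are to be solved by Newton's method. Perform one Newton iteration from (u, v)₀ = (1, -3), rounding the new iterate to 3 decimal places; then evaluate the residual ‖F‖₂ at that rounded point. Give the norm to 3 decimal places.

42.376

At (1, -3): F = (-12.000, -17.000).
Jacobian J = [[2·v - 4, 2·u], [4·u·v - 4·u - v^2, 2·u^2 - 2·u·v]].
At the point, J = [[-10.000, 2.000], [-25.000, 8.000]] (det J = -30.000).
Solving J·Δ = −F gives Δ = (-2.067, -4.333).
Then the next iterate is (u, v)₁ = (-1.067, -7.333).
Re-evaluating at (-1.067, -7.333): F = (17.91662, 38.40161), so ‖F‖₂ = 42.376.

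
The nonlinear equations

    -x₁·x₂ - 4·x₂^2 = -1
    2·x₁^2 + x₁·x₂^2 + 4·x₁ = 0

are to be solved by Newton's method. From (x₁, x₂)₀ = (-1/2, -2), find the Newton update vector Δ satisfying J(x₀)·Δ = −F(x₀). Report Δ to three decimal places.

At (-1/2, -2): F = (-16.000, -3.500).
Jacobian J = [[-x₂, -x₁ - 8·x₂], [4·x₁ + x₂^2 + 4, 2·x₁·x₂]].
At the point, J = [[2.000, 16.500], [6.000, 2.000]] (det J = -95.000).
Solving J·Δ = −F gives Δ = (0.271, 0.937).

(0.271, 0.937)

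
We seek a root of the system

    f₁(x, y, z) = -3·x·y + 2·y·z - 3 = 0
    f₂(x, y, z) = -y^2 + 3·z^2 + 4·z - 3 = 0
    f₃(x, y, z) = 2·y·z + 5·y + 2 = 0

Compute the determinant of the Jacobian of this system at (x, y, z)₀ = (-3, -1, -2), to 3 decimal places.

12.000

J = [[-3·y, -3·x + 2·z, 2·y], [0, -2·y, 6·z + 4], [0, 2·z + 5, 2·y]].
At the point, J = [[3.000, 5.000, -2.000], [0.000, 2.000, -8.000], [0.000, 1.000, -2.000]].
det J = 12.000.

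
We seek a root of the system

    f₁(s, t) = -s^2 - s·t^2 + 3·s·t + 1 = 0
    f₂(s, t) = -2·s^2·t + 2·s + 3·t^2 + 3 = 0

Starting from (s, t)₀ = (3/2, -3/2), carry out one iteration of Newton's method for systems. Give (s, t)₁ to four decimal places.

At (3/2, -3/2): F = (-11.3750, 19.5000).
Jacobian J = [[-2·s - t^2 + 3·t, -2·s·t + 3·s], [-4·s·t + 2, -2·s^2 + 6·t]].
At the point, J = [[-9.7500, 9.0000], [11.0000, -13.5000]] (det J = 32.6250).
Solving J·Δ = −F gives Δ = (0.6724, 1.9923).
Then the next iterate is (s, t)₁ = (2.1724, 0.4923).

(2.1724, 0.4923)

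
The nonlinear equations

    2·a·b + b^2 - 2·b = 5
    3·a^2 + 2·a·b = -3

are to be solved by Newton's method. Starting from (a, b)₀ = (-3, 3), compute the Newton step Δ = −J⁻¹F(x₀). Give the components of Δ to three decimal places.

(2.400, -2.800)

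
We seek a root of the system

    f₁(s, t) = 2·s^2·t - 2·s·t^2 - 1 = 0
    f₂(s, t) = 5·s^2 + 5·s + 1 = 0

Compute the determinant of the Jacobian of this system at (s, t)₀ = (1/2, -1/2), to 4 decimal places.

-15.0000

J = [[4·s·t - 2·t^2, 2·s^2 - 4·s·t], [10·s + 5, 0]].
At the point, J = [[-1.5000, 1.5000], [10.0000, 0.0000]].
det J = -15.0000.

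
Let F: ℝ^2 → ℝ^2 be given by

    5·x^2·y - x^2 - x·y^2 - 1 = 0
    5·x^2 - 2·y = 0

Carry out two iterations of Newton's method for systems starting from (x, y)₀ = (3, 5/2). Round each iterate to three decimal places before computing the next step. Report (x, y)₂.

(1.090, 2.136)

At (3, 5/2): F = (83.750, 40.000).
Jacobian J = [[10·x·y - 2·x - y^2, 5·x^2 - 2·x·y], [10·x, -2]].
At the point, J = [[62.750, 30.000], [30.000, -2.000]] (det J = -1025.500).
Solving J·Δ = −F gives Δ = (-1.333, -0.002).
Then the next iterate is (x, y)₁ = (1.667, 2.498).
Round to (1.667, 2.498) and repeat: F = (20.52735, 8.89844), J = [[32.06766, 5.56611], [16.670, -2.000]].
Δ = (-0.577, -0.362), so (x, y)₂ = (1.090, 2.136).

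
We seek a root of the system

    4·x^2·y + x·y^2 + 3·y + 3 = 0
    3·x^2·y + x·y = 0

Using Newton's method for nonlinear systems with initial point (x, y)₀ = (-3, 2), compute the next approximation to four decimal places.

At (-3, 2): F = (69.0000, 48.0000).
Jacobian J = [[8·x·y + y^2, 4·x^2 + 2·x·y + 3], [6·x·y + y, 3·x^2 + x]].
At the point, J = [[-44.0000, 27.0000], [-34.0000, 24.0000]] (det J = -138.0000).
Solving J·Δ = −F gives Δ = (2.6087, 1.6957).
Then the next iterate is (x, y)₁ = (-0.3913, 3.6957).

(-0.3913, 3.6957)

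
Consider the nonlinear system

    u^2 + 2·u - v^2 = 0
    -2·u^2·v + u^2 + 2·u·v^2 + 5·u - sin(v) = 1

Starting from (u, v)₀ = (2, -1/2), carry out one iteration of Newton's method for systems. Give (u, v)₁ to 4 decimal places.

At (2, -1/2): F = (7.7500, 18.479426).
Jacobian J = [[2·u + 2, -2·v], [-4·u·v + 2·u + 2·v^2 + 5, -2·u^2 + 4·u·v - cos(v)]].
At the point, J = [[6.0000, 1.0000], [13.5000, -12.877583]] (det J = -90.765495).
Solving J·Δ = −F gives Δ = (-1.3031, 0.0689).
Then the next iterate is (u, v)₁ = (0.6969, -0.4311).

(0.6969, -0.4311)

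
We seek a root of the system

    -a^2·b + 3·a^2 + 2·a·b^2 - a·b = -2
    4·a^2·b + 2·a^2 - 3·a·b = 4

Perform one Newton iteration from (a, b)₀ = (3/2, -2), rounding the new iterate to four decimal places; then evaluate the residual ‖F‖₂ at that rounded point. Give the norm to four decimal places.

At (3/2, -2): F = (28.2500, -8.5000).
Jacobian J = [[-2·a·b + 6·a + 2·b^2 - b, -a^2 + 4·a·b - a], [8·a·b + 4·a - 3·b, 4·a^2 - 3·a]].
At the point, J = [[25.0000, -15.7500], [-12.0000, 4.5000]] (det J = -76.5000).
Solving J·Δ = −F gives Δ = (-0.0882, 1.6536).
Then the next iterate is (a, b)₁ = (1.4118, -0.3464).
Re-evaluating at (1.4118, -0.3464): F = (9.497835, -1.308248), so ‖F‖₂ = 9.5875.

9.5875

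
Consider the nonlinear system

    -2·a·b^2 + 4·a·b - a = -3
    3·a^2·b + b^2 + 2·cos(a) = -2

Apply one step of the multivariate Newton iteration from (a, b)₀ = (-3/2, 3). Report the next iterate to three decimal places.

(-0.530, 2.441)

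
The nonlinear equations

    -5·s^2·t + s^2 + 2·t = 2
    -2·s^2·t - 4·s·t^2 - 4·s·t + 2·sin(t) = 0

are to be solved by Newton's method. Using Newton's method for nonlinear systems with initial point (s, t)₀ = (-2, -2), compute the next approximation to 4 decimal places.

(-1.3044, -1.5892)

At (-2, -2): F = (38.0000, 30.181405).
Jacobian J = [[-10·s·t + 2·s, -5·s^2 + 2], [-4·s·t - 4·t^2 - 4·t, -2·s^2 - 8·s·t - 4·s + 2·cos(t)]].
At the point, J = [[-44.0000, -18.0000], [-24.0000, -32.832294]] (det J = 1012.620922).
Solving J·Δ = −F gives Δ = (0.6956, 0.4108).
Then the next iterate is (s, t)₁ = (-1.3044, -1.5892).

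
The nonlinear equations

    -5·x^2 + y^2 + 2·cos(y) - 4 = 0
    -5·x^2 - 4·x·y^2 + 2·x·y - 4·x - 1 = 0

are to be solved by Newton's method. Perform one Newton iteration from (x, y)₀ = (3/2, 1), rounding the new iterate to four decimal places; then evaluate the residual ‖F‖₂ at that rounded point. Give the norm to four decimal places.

At (3/2, 1): F = (-13.169395, -21.2500).
Jacobian J = [[-10·x, 2·y - 2·sin(y)], [-10·x - 4·y^2 + 2·y - 4, -8·x·y + 2·x]].
At the point, J = [[-15.0000, 0.317058], [-21.0000, -9.0000]] (det J = 141.658219).
Solving J·Δ = −F gives Δ = (-0.8843, -0.2978).
Then the next iterate is (x, y)₁ = (0.6157, 0.7022).
Re-evaluating at (0.6157, 0.7022): F = (-3.875501, -5.707913), so ‖F‖₂ = 6.8993.

6.8993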